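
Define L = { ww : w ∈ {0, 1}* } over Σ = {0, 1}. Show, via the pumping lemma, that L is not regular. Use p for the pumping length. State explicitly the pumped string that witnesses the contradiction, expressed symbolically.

0^{p+k} 1^p 0^p 1^p

Assume L is regular; let p be its pumping constant.
Take w = 0^p 1^p 0^p 1^p = uu where u = 0^p1^p; then w ∈ L and |w| = 4p ≥ p.
By the pumping lemma, w = xyz with |xy| ≤ p and y is nonempty.
The first p characters of w are 0's, so xy (and hence y) consists only of 0's. Write y = 0^k, 1 ≤ k ≤ p.
Pump with i = 2: xy^2z = 0^{p+k} 1^p 0^p 1^p, of length 4p+k. Suppose this equals vv. The string starts with 0 and ends with 1, so v does too; thus the boundary between the two copies of v is a 1→0 transition. There is exactly one such transition, at position 2p+k, so |v| = 2p+k and |vv| = 4p+2k ≠ 4p+k since k ≥ 1. So xy^2z ∉ L.
This contradicts the pumping lemma, so L is not regular.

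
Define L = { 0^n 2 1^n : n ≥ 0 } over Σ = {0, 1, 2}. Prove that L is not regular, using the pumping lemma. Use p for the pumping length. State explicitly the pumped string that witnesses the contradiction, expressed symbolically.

0^{p+k} 2 1^p

Assume L is regular. Let p be the pumping length given by the pumping lemma.
Take w = 0^p 2 1^p ∈ L with |w| = 2p+1 ≥ p.
By the pumping lemma, w = xyz with |xy| ≤ p and |y| ≥ 1.
Because |xy| ≤ p and w begins with p copies of 0, we have y = 0^k with 1 ≤ k ≤ p.
Pump with i = 2: xy^2z = 0^{p+k} 2 1^p, which would require p+k = p. But k ≥ 1, so xy^2z ∉ L.
Contradiction. Therefore L is not regular.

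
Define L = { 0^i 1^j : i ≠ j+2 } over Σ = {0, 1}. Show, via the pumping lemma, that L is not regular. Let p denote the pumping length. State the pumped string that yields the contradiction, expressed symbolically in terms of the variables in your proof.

Toward a contradiction, assume L is regular with pumping length p.
Choose w = 0^p 1^{p+p!-2}. Since p ≠ (p+p!-2)+2 = p+p!, w ∈ L; and |w| ≥ p.
The pumping lemma gives a decomposition w = xyz where |xy| ≤ p and |y| ≥ 1.
Since the first p symbols of w are all 0's and |xy| ≤ p, y lies entirely in the leading 0-block: y = 0^k for some k with 1 ≤ k ≤ p.
Since 1 ≤ k ≤ p, k divides p!; set t = 1 + p!/k. Then xy^t z has p + (p!/k)·k = p + p! copies of 0. Now the 0-count is p+p! and (1-count)+2 = (p+p!-2)+2 = p+p!, so i ≠ j+2 fails. So xy^t z = 0^{p+p!} 1^{p+p!-2} ∉ L.
This contradicts the pumping lemma, so L is not regular.

0^{p+p!} 1^{p+p!-2}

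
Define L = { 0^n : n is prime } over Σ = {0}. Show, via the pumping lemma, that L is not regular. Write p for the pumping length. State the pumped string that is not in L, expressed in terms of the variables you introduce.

Suppose for contradiction that L is regular, and let p be the pumping length.
Let q be a prime with q ≥ p+2 (infinitely many primes exist), and take w = 0^q ∈ L with |w| = q ≥ p.
The pumping lemma gives a decomposition w = xyz where |xy| ≤ p and y is nonempty.
Then y = 0^k for some k with 1 ≤ k ≤ p.
Since 1 ≤ k ≤ p, |xz| = q-k. Pump with i = q+1: |xy^{q+1}z| = (q-k)+(q+1)k = q+qk = q(1+k), which is composite (both factors ≥ 2). So xy^{q+1}z = 0^{q(1+k)} ∉ L.
This is a contradiction; hence L is not regular.

0^{q(1+k)}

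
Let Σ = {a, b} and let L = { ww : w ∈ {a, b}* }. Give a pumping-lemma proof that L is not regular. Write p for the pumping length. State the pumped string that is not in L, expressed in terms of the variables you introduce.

a^{p+k} b^p a^p b^p

Toward a contradiction, assume L is regular with pumping length p.
Take w = a^p b^p a^p b^p = uu where u = a^pb^p; then w ∈ L and |w| = 4p ≥ p.
By the pumping lemma, w = xyz with |xy| ≤ p and y is nonempty.
Since the first p symbols of w are all a's and |xy| ≤ p, y lies entirely in the leading a-block: y = a^k for some k with 1 ≤ k ≤ p.
Pump with i = 2: xy^2z = a^{p+k} b^p a^p b^p, of length 4p+k. Suppose this equals vv. The string starts with a and ends with b, so v does too; thus the boundary between the two copies of v is a b→a transition. There is exactly one such transition, at position 2p+k, so |v| = 2p+k and |vv| = 4p+2k ≠ 4p+k since k ≥ 1. So xy^2z ∉ L.
This contradicts the pumping lemma, so L is not regular.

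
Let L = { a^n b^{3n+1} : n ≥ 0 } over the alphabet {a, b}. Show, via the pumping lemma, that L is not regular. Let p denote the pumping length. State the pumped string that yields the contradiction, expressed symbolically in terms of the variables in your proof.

a^{p+k} b^{3p+1}

Assume L is regular. Let p be the pumping length given by the pumping lemma.
Take w = a^p b^{3p+1}. Then w ∈ L and |w| = 4p+1 ≥ p.
The pumping lemma gives a decomposition w = xyz where |xy| ≤ p and |y| > 0.
Because |xy| ≤ p and w begins with p copies of a, we have y = a^k with 1 ≤ k ≤ p.
Pump with i = 2: xy^2z = a^{p+k} b^{3p+1}. For this to lie in L we would need 3p+1 = 3(p+k)+1, which forces k = 0. But k ≥ 1, so xy^2z ∉ L.
This is a contradiction; hence L is not regular.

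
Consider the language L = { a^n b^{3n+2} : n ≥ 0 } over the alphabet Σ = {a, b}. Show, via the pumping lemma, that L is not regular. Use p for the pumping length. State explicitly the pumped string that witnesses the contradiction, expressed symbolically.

a^{p+k} b^{3p+2}

Assume L is regular. Let p be the pumping length given by the pumping lemma.
Take w = a^p b^{3p+2}. Then w ∈ L and |w| = 4p+2 ≥ p.
Write w = xyz as guaranteed by the lemma, with |xy| ≤ p and y is nonempty.
The first p characters of w are a's, so xy (and hence y) consists only of a's. Write y = a^k, 1 ≤ k ≤ p.
Pump with i = 2: xy^2z = a^{p+k} b^{3p+2}. For this to lie in L we would need 3p+2 = 3(p+k)+2, which forces k = 0. But k ≥ 1, so xy^2z ∉ L.
This is a contradiction; hence L is not regular.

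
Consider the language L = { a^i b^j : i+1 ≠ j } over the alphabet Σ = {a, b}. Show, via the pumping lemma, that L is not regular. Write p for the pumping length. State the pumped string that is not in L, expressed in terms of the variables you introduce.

a^{p+p!} b^{p+p!+1}

Toward a contradiction, assume L is regular with pumping length p.
Choose w = a^p b^{p+p!+1}. Since p ≠ (p+p!+1)-1 = p+p!, w ∈ L; and |w| ≥ p.
By the pumping lemma, w = xyz with |xy| ≤ p and |y| > 0.
Since the first p symbols of w are all a's and |xy| ≤ p, y lies entirely in the leading a-block: y = a^k for some k with 1 ≤ k ≤ p.
Since 1 ≤ k ≤ p, k divides p!; set t = 1 + p!/k. Then xy^t z has p + (p!/k)·k = p + p! copies of a. Now the a-count is p+p! and (b-count)-1 = (p+p!+1)-1 = p+p!, so i+1 ≠ j fails. So xy^t z = a^{p+p!} b^{p+p!+1} ∉ L.
This contradicts the pumping lemma, so L is not regular.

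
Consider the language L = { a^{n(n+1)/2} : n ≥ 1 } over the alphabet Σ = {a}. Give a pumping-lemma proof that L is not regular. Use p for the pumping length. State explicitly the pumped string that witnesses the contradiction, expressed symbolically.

a^{p(p+1)/2+k}

Assume L is regular; let p be its pumping constant.
Take w = a^{p(p+1)/2} ∈ L with |w| = p(p+1)/2 ≥ p.
The pumping lemma gives a decomposition w = xyz where |xy| ≤ p and |y| ≥ 1.
Then y = a^k for some k with 1 ≤ k ≤ p.
Pump with i = 2: xy^2z = a^{p(p+1)/2+k}. Since 1 ≤ k ≤ p, p(p+1)/2 < p(p+1)/2+k ≤ p(p+1)/2+p < (p+1)(p+2)/2, so p(p+1)/2+k is strictly between consecutive triangular numbers. So xy^2z ∉ L.
This is a contradiction; hence L is not regular.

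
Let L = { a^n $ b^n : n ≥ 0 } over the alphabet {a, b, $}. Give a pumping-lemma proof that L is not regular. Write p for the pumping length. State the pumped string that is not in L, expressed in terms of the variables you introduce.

a^{p+k} $ b^p

Toward a contradiction, assume L is regular with pumping length p.
Take w = a^p $ b^p ∈ L with |w| = 2p+1 ≥ p.
Write w = xyz as guaranteed by the lemma, with |xy| ≤ p and y is nonempty.
The first p characters of w are a's, so xy (and hence y) consists only of a's. Write y = a^k, 1 ≤ k ≤ p.
Pump with i = 2: xy^2z = a^{p+k} $ b^p, which would require p+k = p. But k ≥ 1, so xy^2z ∉ L.
This is a contradiction; hence L is not regular.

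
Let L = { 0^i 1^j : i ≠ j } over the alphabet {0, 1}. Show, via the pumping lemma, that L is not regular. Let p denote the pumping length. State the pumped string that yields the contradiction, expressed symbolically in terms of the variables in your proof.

0^{p+p!} 1^{p+p!}

Assume L is regular. Let p be the pumping length given by the pumping lemma.
Choose w = 0^p 1^{p+p!}. Since p ≠ p+p!, w ∈ L; and |w| ≥ p.
By the pumping lemma, w = xyz with |xy| ≤ p and y is nonempty.
Because |xy| ≤ p and w begins with p copies of 0, we have y = 0^k with 1 ≤ k ≤ p.
Since 1 ≤ k ≤ p, k divides p!; set t = 1 + p!/k. Then xy^t z has p + (p!/k)·k = p + p! copies of 0. Now the 0-count equals the 1-count, so i ≠ j fails. So xy^t z = 0^{p+p!} 1^{p+p!} ∉ L.
This is a contradiction; hence L is not regular.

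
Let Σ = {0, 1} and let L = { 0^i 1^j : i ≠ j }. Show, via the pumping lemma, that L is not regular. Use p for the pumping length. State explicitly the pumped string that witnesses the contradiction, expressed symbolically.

Assume L is regular. Let p be the pumping length given by the pumping lemma.
Choose w = 0^p 1^{p+p!}. Since p ≠ p+p!, w ∈ L; and |w| ≥ p.
By the pumping lemma, w = xyz with |xy| ≤ p and |y| ≥ 1.
Since the first p symbols of w are all 0's and |xy| ≤ p, y lies entirely in the leading 0-block: y = 0^k for some k with 1 ≤ k ≤ p.
Since 1 ≤ k ≤ p, k divides p!; set t = 1 + p!/k. Then xy^t z has p + (p!/k)·k = p + p! copies of 0. Now the 0-count equals the 1-count, so i ≠ j fails. So xy^t z = 0^{p+p!} 1^{p+p!} ∉ L.
This is a contradiction; hence L is not regular.

0^{p+p!} 1^{p+p!}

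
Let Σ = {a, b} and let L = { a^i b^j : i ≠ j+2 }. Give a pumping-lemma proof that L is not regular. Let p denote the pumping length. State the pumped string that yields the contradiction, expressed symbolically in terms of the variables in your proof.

a^{p+p!} b^{p+p!-2}

Assume L is regular; let p be its pumping constant.
Choose w = a^p b^{p+p!-2}. Since p ≠ (p+p!-2)+2 = p+p!, w ∈ L; and |w| ≥ p.
By the pumping lemma, w = xyz with |xy| ≤ p and |y| ≥ 1.
The first p characters of w are a's, so xy (and hence y) consists only of a's. Write y = a^k, 1 ≤ k ≤ p.
Since 1 ≤ k ≤ p, k divides p!; set t = 1 + p!/k. Then xy^t z has p + (p!/k)·k = p + p! copies of a. Now the a-count is p+p! and (b-count)+2 = (p+p!-2)+2 = p+p!, so i ≠ j+2 fails. So xy^t z = a^{p+p!} b^{p+p!-2} ∉ L.
This is a contradiction; hence L is not regular.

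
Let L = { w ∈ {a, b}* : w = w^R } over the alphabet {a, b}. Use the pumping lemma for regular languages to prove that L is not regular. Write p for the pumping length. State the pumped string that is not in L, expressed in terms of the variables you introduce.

a^{p+k} b a^p

Assume L is regular; let p be its pumping constant.
Take w = a^p b a^p, a palindrome of length 2p+1 ≥ p.
By the pumping lemma, w = xyz with |xy| ≤ p and |y| > 0.
Since the first p symbols of w are all a's and |xy| ≤ p, y lies entirely in the leading a-block: y = a^k for some k with 1 ≤ k ≤ p.
Pump with i = 2: xy^2z = a^{p+k} b a^p. Its reverse is a^p b a^{p+k}, which differs from xy^2z since k ≥ 1. So xy^2z is not a palindrome and xy^2z ∉ L.
Contradiction. Therefore L is not regular.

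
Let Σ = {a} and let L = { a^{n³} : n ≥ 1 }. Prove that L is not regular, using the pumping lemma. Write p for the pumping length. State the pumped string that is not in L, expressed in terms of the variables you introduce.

Toward a contradiction, assume L is regular with pumping length p.
Take w = a^{p³} ∈ L with |w| = p³ ≥ p.
Write w = xyz as guaranteed by the lemma, with |xy| ≤ p and y is nonempty.
Then y = a^k for some k with 1 ≤ k ≤ p.
Pump with i = 2: xy^2z = a^{p³+k}. Since 1 ≤ k ≤ p, p³ < p³+k ≤ p³+p < p³+3p²+3p+1 = (p+1)³, so p³+k is not a perfect cube. So xy^2z ∉ L.
This contradicts the pumping lemma, so L is not regular.

a^{p³+k}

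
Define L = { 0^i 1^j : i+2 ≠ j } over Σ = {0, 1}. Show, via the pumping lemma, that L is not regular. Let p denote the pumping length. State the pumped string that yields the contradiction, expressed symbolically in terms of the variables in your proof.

0^{p+p!} 1^{p+p!+2}

Toward a contradiction, assume L is regular with pumping length p.
Choose w = 0^p 1^{p+p!+2}. Since p ≠ (p+p!+2)-2 = p+p!, w ∈ L; and |w| ≥ p.
The pumping lemma gives a decomposition w = xyz where |xy| ≤ p and |y| > 0.
Since the first p symbols of w are all 0's and |xy| ≤ p, y lies entirely in the leading 0-block: y = 0^k for some k with 1 ≤ k ≤ p.
Since 1 ≤ k ≤ p, k divides p!; set t = 1 + p!/k. Then xy^t z has p + (p!/k)·k = p + p! copies of 0. Now the 0-count is p+p! and (1-count)-2 = (p+p!+2)-2 = p+p!, so i+2 ≠ j fails. So xy^t z = 0^{p+p!} 1^{p+p!+2} ∉ L.
This contradicts the pumping lemma, so L is not regular.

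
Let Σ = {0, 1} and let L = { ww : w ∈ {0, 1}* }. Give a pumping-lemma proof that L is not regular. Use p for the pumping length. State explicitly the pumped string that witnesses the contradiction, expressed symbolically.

0^{p+k} 1^p 0^p 1^p

Suppose for contradiction that L is regular, and let p be the pumping length.
Take w = 0^p 1^p 0^p 1^p = uu where u = 0^p1^p; then w ∈ L and |w| = 4p ≥ p.
Write w = xyz as guaranteed by the lemma, with |xy| ≤ p and |y| > 0.
Since the first p symbols of w are all 0's and |xy| ≤ p, y lies entirely in the leading 0-block: y = 0^k for some k with 1 ≤ k ≤ p.
Pump with i = 2: xy^2z = 0^{p+k} 1^p 0^p 1^p, of length 4p+k. Suppose this equals vv. The string starts with 0 and ends with 1, so v does too; thus the boundary between the two copies of v is a 1→0 transition. There is exactly one such transition, at position 2p+k, so |v| = 2p+k and |vv| = 4p+2k ≠ 4p+k since k ≥ 1. So xy^2z ∉ L.
Contradiction. Therefore L is not regular.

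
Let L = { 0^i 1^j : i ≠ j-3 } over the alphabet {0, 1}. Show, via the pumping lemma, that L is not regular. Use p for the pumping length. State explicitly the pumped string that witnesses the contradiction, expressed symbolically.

Assume L is regular; let p be its pumping constant.
Choose w = 0^p 1^{p+p!+3}. Since p ≠ (p+p!+3)-3 = p+p!, w ∈ L; and |w| ≥ p.
By the pumping lemma, w = xyz with |xy| ≤ p and |y| > 0.
Since the first p symbols of w are all 0's and |xy| ≤ p, y lies entirely in the leading 0-block: y = 0^k for some k with 1 ≤ k ≤ p.
Since 1 ≤ k ≤ p, k divides p!; set t = 1 + p!/k. Then xy^t z has p + (p!/k)·k = p + p! copies of 0. Now the 0-count is p+p! and (1-count)-3 = (p+p!+3)-3 = p+p!, so i ≠ j-3 fails. So xy^t z = 0^{p+p!} 1^{p+p!+3} ∉ L.
Contradiction. Therefore L is not regular.

0^{p+p!} 1^{p+p!+3}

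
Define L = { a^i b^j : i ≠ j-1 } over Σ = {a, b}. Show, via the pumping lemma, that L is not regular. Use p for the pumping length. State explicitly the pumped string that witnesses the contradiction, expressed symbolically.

Assume L is regular; let p be its pumping constant.
Choose w = a^p b^{p+p!+1}. Since p ≠ (p+p!+1)-1 = p+p!, w ∈ L; and |w| ≥ p.
Write w = xyz as guaranteed by the lemma, with |xy| ≤ p and y is nonempty.
Because |xy| ≤ p and w begins with p copies of a, we have y = a^k with 1 ≤ k ≤ p.
Since 1 ≤ k ≤ p, k divides p!; set t = 1 + p!/k. Then xy^t z has p + (p!/k)·k = p + p! copies of a. Now the a-count is p+p! and (b-count)-1 = (p+p!+1)-1 = p+p!, so i ≠ j-1 fails. So xy^t z = a^{p+p!} b^{p+p!+1} ∉ L.
This is a contradiction; hence L is not regular.

a^{p+p!} b^{p+p!+1}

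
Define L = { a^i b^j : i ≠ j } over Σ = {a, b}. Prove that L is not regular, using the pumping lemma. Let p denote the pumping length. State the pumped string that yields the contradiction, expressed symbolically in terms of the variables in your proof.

Toward a contradiction, assume L is regular with pumping length p.
Choose w = a^p b^{p+p!}. Since p ≠ p+p!, w ∈ L; and |w| ≥ p.
By the pumping lemma, w = xyz with |xy| ≤ p and y is nonempty.
Because |xy| ≤ p and w begins with p copies of a, we have y = a^k with 1 ≤ k ≤ p.
Since 1 ≤ k ≤ p, k divides p!; set t = 1 + p!/k. Then xy^t z has p + (p!/k)·k = p + p! copies of a. Now the a-count equals the b-count, so i ≠ j fails. So xy^t z = a^{p+p!} b^{p+p!} ∉ L.
Contradiction. Therefore L is not regular.

a^{p+p!} b^{p+p!}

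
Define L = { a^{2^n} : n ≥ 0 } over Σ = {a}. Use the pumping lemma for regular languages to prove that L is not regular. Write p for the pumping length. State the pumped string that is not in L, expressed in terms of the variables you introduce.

Toward a contradiction, assume L is regular with pumping length p.
Take w = a^{2^p} ∈ L with |w| = 2^p ≥ p.
Write w = xyz as guaranteed by the lemma, with |xy| ≤ p and |y| ≥ 1.
Then y = a^k for some k with 1 ≤ k ≤ p.
Pump with i = 2: xy^2z = a^{2^p+k}. Since 1 ≤ k ≤ p < 2^p, we have 2^p < 2^p+k < 2^{p+1}, so 2^p+k is not a power of 2. So xy^2z ∉ L.
Contradiction. Therefore L is not regular.

a^{2^p+k}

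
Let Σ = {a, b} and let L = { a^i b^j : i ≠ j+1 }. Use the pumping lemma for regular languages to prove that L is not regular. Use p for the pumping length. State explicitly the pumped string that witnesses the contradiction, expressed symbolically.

Assume L is regular; let p be its pumping constant.
Choose w = a^p b^{p+p!-1}. Since p ≠ (p+p!-1)+1 = p+p!, w ∈ L; and |w| ≥ p.
The pumping lemma gives a decomposition w = xyz where |xy| ≤ p and |y| > 0.
Because |xy| ≤ p and w begins with p copies of a, we have y = a^k with 1 ≤ k ≤ p.
Since 1 ≤ k ≤ p, k divides p!; set t = 1 + p!/k. Then xy^t z has p + (p!/k)·k = p + p! copies of a. Now the a-count is p+p! and (b-count)+1 = (p+p!-1)+1 = p+p!, so i ≠ j+1 fails. So xy^t z = a^{p+p!} b^{p+p!-1} ∉ L.
Contradiction. Therefore L is not regular.

a^{p+p!} b^{p+p!-1}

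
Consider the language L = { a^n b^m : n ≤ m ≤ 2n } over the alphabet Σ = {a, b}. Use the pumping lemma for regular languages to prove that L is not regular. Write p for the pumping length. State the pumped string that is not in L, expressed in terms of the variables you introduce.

Assume L is regular; let p be its pumping constant.
Take w = a^p b^p ∈ L (since p ≤ p ≤ 2p), with |w| = 2p ≥ p.
Write w = xyz as guaranteed by the lemma, with |xy| ≤ p and y is nonempty.
The first p characters of w are a's, so xy (and hence y) consists only of a's. Write y = a^k, 1 ≤ k ≤ p.
Pump with i = 2: xy^2z = a^{p+k} b^p. Now n = p+k > p = m, so the condition n ≤ m fails. Thus xy^2z ∉ L.
Contradiction. Therefore L is not regular.

a^{p+k} b^p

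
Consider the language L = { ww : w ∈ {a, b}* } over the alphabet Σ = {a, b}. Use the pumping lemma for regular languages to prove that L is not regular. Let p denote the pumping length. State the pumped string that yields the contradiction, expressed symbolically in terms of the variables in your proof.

Toward a contradiction, assume L is regular with pumping length p.
Take w = a^p b^p a^p b^p = uu where u = a^pb^p; then w ∈ L and |w| = 4p ≥ p.
By the pumping lemma, w = xyz with |xy| ≤ p and y is nonempty.
The first p characters of w are a's, so xy (and hence y) consists only of a's. Write y = a^k, 1 ≤ k ≤ p.
Pump with i = 2: xy^2z = a^{p+k} b^p a^p b^p, of length 4p+k. Suppose this equals vv. The string starts with a and ends with b, so v does too; thus the boundary between the two copies of v is a b→a transition. There is exactly one such transition, at position 2p+k, so |v| = 2p+k and |vv| = 4p+2k ≠ 4p+k since k ≥ 1. So xy^2z ∉ L.
This is a contradiction; hence L is not regular.

a^{p+k} b^p a^p b^p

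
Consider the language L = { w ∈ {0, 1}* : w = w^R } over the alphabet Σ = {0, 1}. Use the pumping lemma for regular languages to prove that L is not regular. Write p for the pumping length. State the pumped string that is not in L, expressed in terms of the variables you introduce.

0^{p+k} 1 0^p

Assume L is regular; let p be its pumping constant.
Take w = 0^p 1 0^p, a palindrome of length 2p+1 ≥ p.
By the pumping lemma, w = xyz with |xy| ≤ p and y is nonempty.
Because |xy| ≤ p and w begins with p copies of 0, we have y = 0^k with 1 ≤ k ≤ p.
Pump with i = 2: xy^2z = 0^{p+k} 1 0^p. Its reverse is 0^p 1 0^{p+k}, which differs from xy^2z since k ≥ 1. So xy^2z is not a palindrome and xy^2z ∉ L.
This is a contradiction; hence L is not regular.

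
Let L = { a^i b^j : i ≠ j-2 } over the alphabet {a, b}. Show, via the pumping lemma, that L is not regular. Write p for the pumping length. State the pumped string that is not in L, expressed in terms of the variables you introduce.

Assume L is regular; let p be its pumping constant.
Choose w = a^p b^{p+p!+2}. Since p ≠ (p+p!+2)-2 = p+p!, w ∈ L; and |w| ≥ p.
By the pumping lemma, w = xyz with |xy| ≤ p and y is nonempty.
The first p characters of w are a's, so xy (and hence y) consists only of a's. Write y = a^k, 1 ≤ k ≤ p.
Since 1 ≤ k ≤ p, k divides p!; set t = 1 + p!/k. Then xy^t z has p + (p!/k)·k = p + p! copies of a. Now the a-count is p+p! and (b-count)-2 = (p+p!+2)-2 = p+p!, so i ≠ j-2 fails. So xy^t z = a^{p+p!} b^{p+p!+2} ∉ L.
Contradiction. Therefore L is not regular.

a^{p+p!} b^{p+p!+2}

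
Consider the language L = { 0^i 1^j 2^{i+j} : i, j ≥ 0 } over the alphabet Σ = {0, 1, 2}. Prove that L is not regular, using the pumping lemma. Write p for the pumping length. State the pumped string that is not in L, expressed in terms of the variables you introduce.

0^{p+k} 1^p 2^{2p}

Suppose for contradiction that L is regular, and let p be the pumping length.
Take w = 0^p 1^p 2^{2p} ∈ L (with i=j=p, i+j=2p), |w| = 4p ≥ p.
By the pumping lemma, w = xyz with |xy| ≤ p and |y| > 0.
Since the first p symbols of w are all 0's and |xy| ≤ p, y lies entirely in the leading 0-block: y = 0^k for some k with 1 ≤ k ≤ p.
Consider xy^2z = 0^{p+k} 1^p 2^{2p}. Now the 0- and 1-counts sum to 2p+k, but the 2-count is 2p ≠ 2p+k. So xy^2z ∉ L.
Contradiction. Therefore L is not regular.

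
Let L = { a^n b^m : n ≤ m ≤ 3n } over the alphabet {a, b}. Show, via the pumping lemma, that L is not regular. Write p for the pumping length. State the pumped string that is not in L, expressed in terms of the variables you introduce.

a^{p+k} b^p

Assume L is regular; let p be its pumping constant.
Take w = a^p b^p ∈ L (since p ≤ p ≤ 3p), with |w| = 2p ≥ p.
By the pumping lemma, w = xyz with |xy| ≤ p and |y| > 0.
Since the first p symbols of w are all a's and |xy| ≤ p, y lies entirely in the leading a-block: y = a^k for some k with 1 ≤ k ≤ p.
Pump with i = 2: xy^2z = a^{p+k} b^p. Now n = p+k > p = m, so the condition n ≤ m fails. Thus xy^2z ∉ L.
This contradicts the pumping lemma, so L is not regular.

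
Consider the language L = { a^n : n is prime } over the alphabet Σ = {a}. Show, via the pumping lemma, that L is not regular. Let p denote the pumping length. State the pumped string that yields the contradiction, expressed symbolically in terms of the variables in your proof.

Assume L is regular. Let p be the pumping length given by the pumping lemma.
Let q be a prime with q ≥ p+2 (infinitely many primes exist), and take w = a^q ∈ L with |w| = q ≥ p.
The pumping lemma gives a decomposition w = xyz where |xy| ≤ p and |y| > 0.
Then y = a^k for some k with 1 ≤ k ≤ p.
Since 1 ≤ k ≤ p, |xz| = q-k. Pump with i = q+1: |xy^{q+1}z| = (q-k)+(q+1)k = q+qk = q(1+k), which is composite (both factors ≥ 2). So xy^{q+1}z = a^{q(1+k)} ∉ L.
This contradicts the pumping lemma, so L is not regular.

a^{q(1+k)}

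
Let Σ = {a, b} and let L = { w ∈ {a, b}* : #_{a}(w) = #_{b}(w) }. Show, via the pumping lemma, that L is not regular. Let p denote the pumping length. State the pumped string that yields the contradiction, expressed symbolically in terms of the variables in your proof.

Assume L is regular. Let p be the pumping length given by the pumping lemma.
Choose w = a^p b^p ∈ L with |w| = 2p ≥ p.
The pumping lemma gives a decomposition w = xyz where |xy| ≤ p and y is nonempty.
Because |xy| ≤ p and w begins with p copies of a, we have y = a^k with 1 ≤ k ≤ p.
Pump with i = 2: xy^2z = a^{p+k} b^p has p+k occurrences of a but only p of b. Since k ≥ 1 the counts differ, so xy^2z ∉ L.
This is a contradiction; hence L is not regular.

a^{p+k} b^p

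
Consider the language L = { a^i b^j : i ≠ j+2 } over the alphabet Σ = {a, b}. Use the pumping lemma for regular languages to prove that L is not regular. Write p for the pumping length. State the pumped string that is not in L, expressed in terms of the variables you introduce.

Assume L is regular; let p be its pumping constant.
Choose w = a^p b^{p+p!-2}. Since p ≠ (p+p!-2)+2 = p+p!, w ∈ L; and |w| ≥ p.
The pumping lemma gives a decomposition w = xyz where |xy| ≤ p and |y| > 0.
The first p characters of w are a's, so xy (and hence y) consists only of a's. Write y = a^k, 1 ≤ k ≤ p.
Since 1 ≤ k ≤ p, k divides p!; set t = 1 + p!/k. Then xy^t z has p + (p!/k)·k = p + p! copies of a. Now the a-count is p+p! and (b-count)+2 = (p+p!-2)+2 = p+p!, so i ≠ j+2 fails. So xy^t z = a^{p+p!} b^{p+p!-2} ∉ L.
Contradiction. Therefore L is not regular.

a^{p+p!} b^{p+p!-2}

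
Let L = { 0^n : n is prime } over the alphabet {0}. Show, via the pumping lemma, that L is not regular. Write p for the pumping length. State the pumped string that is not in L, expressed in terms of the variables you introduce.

Assume L is regular. Let p be the pumping length given by the pumping lemma.
Let q be a prime with q ≥ p+2 (infinitely many primes exist), and take w = 0^q ∈ L with |w| = q ≥ p.
By the pumping lemma, w = xyz with |xy| ≤ p and |y| > 0.
Then y = 0^k for some k with 1 ≤ k ≤ p.
Since 1 ≤ k ≤ p, |xz| = q-k. Pump with i = q+1: |xy^{q+1}z| = (q-k)+(q+1)k = q+qk = q(1+k), which is composite (both factors ≥ 2). So xy^{q+1}z = 0^{q(1+k)} ∉ L.
Contradiction. Therefore L is not regular.

0^{q(1+k)}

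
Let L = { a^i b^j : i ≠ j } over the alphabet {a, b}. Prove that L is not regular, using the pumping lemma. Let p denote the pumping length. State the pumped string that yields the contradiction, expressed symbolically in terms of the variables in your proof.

a^{p+p!} b^{p+p!}

Toward a contradiction, assume L is regular with pumping length p.
Choose w = a^p b^{p+p!}. Since p ≠ p+p!, w ∈ L; and |w| ≥ p.
The pumping lemma gives a decomposition w = xyz where |xy| ≤ p and |y| > 0.
The first p characters of w are a's, so xy (and hence y) consists only of a's. Write y = a^k, 1 ≤ k ≤ p.
Since 1 ≤ k ≤ p, k divides p!; set t = 1 + p!/k. Then xy^t z has p + (p!/k)·k = p + p! copies of a. Now the a-count equals the b-count, so i ≠ j fails. So xy^t z = a^{p+p!} b^{p+p!} ∉ L.
This contradicts the pumping lemma, so L is not regular.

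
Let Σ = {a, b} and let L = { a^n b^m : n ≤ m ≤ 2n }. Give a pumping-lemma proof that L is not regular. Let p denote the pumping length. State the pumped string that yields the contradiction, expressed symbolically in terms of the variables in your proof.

a^{p+k} b^p

Toward a contradiction, assume L is regular with pumping length p.
Take w = a^p b^p ∈ L (since p ≤ p ≤ 2p), with |w| = 2p ≥ p.
Write w = xyz as guaranteed by the lemma, with |xy| ≤ p and y is nonempty.
The first p characters of w are a's, so xy (and hence y) consists only of a's. Write y = a^k, 1 ≤ k ≤ p.
Pump with i = 2: xy^2z = a^{p+k} b^p. Now n = p+k > p = m, so the condition n ≤ m fails. Thus xy^2z ∉ L.
This is a contradiction; hence L is not regular.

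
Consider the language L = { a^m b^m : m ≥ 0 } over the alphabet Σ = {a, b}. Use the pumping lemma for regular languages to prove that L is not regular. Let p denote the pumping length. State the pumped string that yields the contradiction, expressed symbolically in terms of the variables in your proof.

a^{p+k} b^p

Toward a contradiction, assume L is regular with pumping length p.
Take w = a^p b^p. Then w ∈ L and |w| = 2p ≥ p.
Write w = xyz as guaranteed by the lemma, with |xy| ≤ p and y is nonempty.
Since the first p symbols of w are all a's and |xy| ≤ p, y lies entirely in the leading a-block: y = a^k for some k with 1 ≤ k ≤ p.
Pump with i = 2: xy^2z = a^{p+k} b^p. For this to lie in L we would need p = p+k, which forces k = 0. But k ≥ 1, so xy^2z ∉ L.
This contradicts the pumping lemma, so L is not regular.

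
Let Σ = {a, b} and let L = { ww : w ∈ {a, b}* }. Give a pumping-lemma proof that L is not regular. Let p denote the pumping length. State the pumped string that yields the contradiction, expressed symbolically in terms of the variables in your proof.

a^{p+k} b^p a^p b^p

Assume L is regular; let p be its pumping constant.
Take w = a^p b^p a^p b^p = uu where u = a^pb^p; then w ∈ L and |w| = 4p ≥ p.
By the pumping lemma, w = xyz with |xy| ≤ p and |y| ≥ 1.
Since the first p symbols of w are all a's and |xy| ≤ p, y lies entirely in the leading a-block: y = a^k for some k with 1 ≤ k ≤ p.
Pump with i = 2: xy^2z = a^{p+k} b^p a^p b^p, of length 4p+k. Suppose this equals vv. The string starts with a and ends with b, so v does too; thus the boundary between the two copies of v is a b→a transition. There is exactly one such transition, at position 2p+k, so |v| = 2p+k and |vv| = 4p+2k ≠ 4p+k since k ≥ 1. So xy^2z ∉ L.
Contradiction. Therefore L is not regular.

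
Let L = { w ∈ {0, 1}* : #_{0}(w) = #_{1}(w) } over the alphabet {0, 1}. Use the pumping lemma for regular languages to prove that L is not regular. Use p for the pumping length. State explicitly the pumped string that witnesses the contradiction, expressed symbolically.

Assume L is regular. Let p be the pumping length given by the pumping lemma.
Choose w = 0^p 1^p ∈ L with |w| = 2p ≥ p.
Write w = xyz as guaranteed by the lemma, with |xy| ≤ p and |y| ≥ 1.
The first p characters of w are 0's, so xy (and hence y) consists only of 0's. Write y = 0^k, 1 ≤ k ≤ p.
Pump with i = 2: xy^2z = 0^{p+k} 1^p has p+k occurrences of 0 but only p of 1. Since k ≥ 1 the counts differ, so xy^2z ∉ L.
This is a contradiction; hence L is not regular.

0^{p+k} 1^p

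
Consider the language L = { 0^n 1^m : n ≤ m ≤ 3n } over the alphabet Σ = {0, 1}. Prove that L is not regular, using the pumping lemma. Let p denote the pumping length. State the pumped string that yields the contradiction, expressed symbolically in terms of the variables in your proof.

0^{p+k} 1^p

Toward a contradiction, assume L is regular with pumping length p.
Take w = 0^p 1^p ∈ L (since p ≤ p ≤ 3p), with |w| = 2p ≥ p.
By the pumping lemma, w = xyz with |xy| ≤ p and |y| ≥ 1.
Since the first p symbols of w are all 0's and |xy| ≤ p, y lies entirely in the leading 0-block: y = 0^k for some k with 1 ≤ k ≤ p.
Pump with i = 2: xy^2z = 0^{p+k} 1^p. Now n = p+k > p = m, so the condition n ≤ m fails. Thus xy^2z ∉ L.
This is a contradiction; hence L is not regular.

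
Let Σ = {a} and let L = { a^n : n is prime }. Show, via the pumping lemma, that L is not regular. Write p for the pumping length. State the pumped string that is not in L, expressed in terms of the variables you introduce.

a^{q(1+k)}

Toward a contradiction, assume L is regular with pumping length p.
Let q be a prime with q ≥ p+2 (infinitely many primes exist), and take w = a^q ∈ L with |w| = q ≥ p.
The pumping lemma gives a decomposition w = xyz where |xy| ≤ p and y is nonempty.
Then y = a^k for some k with 1 ≤ k ≤ p.
Since 1 ≤ k ≤ p, |xz| = q-k. Pump with i = q+1: |xy^{q+1}z| = (q-k)+(q+1)k = q+qk = q(1+k), which is composite (both factors ≥ 2). So xy^{q+1}z = a^{q(1+k)} ∉ L.
This contradicts the pumping lemma, so L is not regular.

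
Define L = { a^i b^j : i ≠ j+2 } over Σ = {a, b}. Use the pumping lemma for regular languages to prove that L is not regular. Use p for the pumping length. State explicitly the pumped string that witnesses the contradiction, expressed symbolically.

a^{p+p!} b^{p+p!-2}

Suppose for contradiction that L is regular, and let p be the pumping length.
Choose w = a^p b^{p+p!-2}. Since p ≠ (p+p!-2)+2 = p+p!, w ∈ L; and |w| ≥ p.
Write w = xyz as guaranteed by the lemma, with |xy| ≤ p and |y| > 0.
The first p characters of w are a's, so xy (and hence y) consists only of a's. Write y = a^k, 1 ≤ k ≤ p.
Since 1 ≤ k ≤ p, k divides p!; set t = 1 + p!/k. Then xy^t z has p + (p!/k)·k = p + p! copies of a. Now the a-count is p+p! and (b-count)+2 = (p+p!-2)+2 = p+p!, so i ≠ j+2 fails. So xy^t z = a^{p+p!} b^{p+p!-2} ∉ L.
This contradicts the pumping lemma, so L is not regular.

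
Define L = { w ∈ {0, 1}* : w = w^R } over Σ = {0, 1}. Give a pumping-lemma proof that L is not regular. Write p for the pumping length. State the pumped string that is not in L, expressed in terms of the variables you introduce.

Assume L is regular. Let p be the pumping length given by the pumping lemma.
Take w = 0^p 1 0^p, a palindrome of length 2p+1 ≥ p.
By the pumping lemma, w = xyz with |xy| ≤ p and y is nonempty.
Since the first p symbols of w are all 0's and |xy| ≤ p, y lies entirely in the leading 0-block: y = 0^k for some k with 1 ≤ k ≤ p.
Pump with i = 2: xy^2z = 0^{p+k} 1 0^p. Its reverse is 0^p 1 0^{p+k}, which differs from xy^2z since k ≥ 1. So xy^2z is not a palindrome and xy^2z ∉ L.
Contradiction. Therefore L is not regular.

0^{p+k} 1 0^p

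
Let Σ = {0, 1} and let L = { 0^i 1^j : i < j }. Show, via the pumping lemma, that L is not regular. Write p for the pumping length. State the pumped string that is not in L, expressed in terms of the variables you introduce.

0^{p+k} 1^{p+1}

Suppose for contradiction that L is regular, and let p be the pumping length.
Choose w = 0^p 1^{p+1} ∈ L, with |w| = 2p+1 ≥ p.
Write w = xyz as guaranteed by the lemma, with |xy| ≤ p and y is nonempty.
Since the first p symbols of w are all 0's and |xy| ≤ p, y lies entirely in the leading 0-block: y = 0^k for some k with 1 ≤ k ≤ p.
Consider xy^2z = 0^{p+k} 1^{p+1}. Since k ≥ 1, the 0-count p+k is at least p+1, so i < j fails; thus xy^2z ∉ L.
Contradiction. Therefore L is not regular.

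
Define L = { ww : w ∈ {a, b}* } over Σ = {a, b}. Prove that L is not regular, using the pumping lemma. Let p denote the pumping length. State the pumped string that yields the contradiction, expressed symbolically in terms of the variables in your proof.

Assume L is regular; let p be its pumping constant.
Take w = a^p b^p a^p b^p = uu where u = a^pb^p; then w ∈ L and |w| = 4p ≥ p.
By the pumping lemma, w = xyz with |xy| ≤ p and |y| ≥ 1.
Because |xy| ≤ p and w begins with p copies of a, we have y = a^k with 1 ≤ k ≤ p.
Pump with i = 2: xy^2z = a^{p+k} b^p a^p b^p, of length 4p+k. Suppose this equals vv. The string starts with a and ends with b, so v does too; thus the boundary between the two copies of v is a b→a transition. There is exactly one such transition, at position 2p+k, so |v| = 2p+k and |vv| = 4p+2k ≠ 4p+k since k ≥ 1. So xy^2z ∉ L.
This contradicts the pumping lemma, so L is not regular.

a^{p+k} b^p a^p b^p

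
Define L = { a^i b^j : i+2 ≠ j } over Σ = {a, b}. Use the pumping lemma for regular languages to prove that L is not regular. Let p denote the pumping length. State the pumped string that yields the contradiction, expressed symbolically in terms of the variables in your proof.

Suppose for contradiction that L is regular, and let p be the pumping length.
Choose w = a^p b^{p+p!+2}. Since p ≠ (p+p!+2)-2 = p+p!, w ∈ L; and |w| ≥ p.
By the pumping lemma, w = xyz with |xy| ≤ p and |y| > 0.
Because |xy| ≤ p and w begins with p copies of a, we have y = a^k with 1 ≤ k ≤ p.
Since 1 ≤ k ≤ p, k divides p!; set t = 1 + p!/k. Then xy^t z has p + (p!/k)·k = p + p! copies of a. Now the a-count is p+p! and (b-count)-2 = (p+p!+2)-2 = p+p!, so i+2 ≠ j fails. So xy^t z = a^{p+p!} b^{p+p!+2} ∉ L.
This is a contradiction; hence L is not regular.

a^{p+p!} b^{p+p!+2}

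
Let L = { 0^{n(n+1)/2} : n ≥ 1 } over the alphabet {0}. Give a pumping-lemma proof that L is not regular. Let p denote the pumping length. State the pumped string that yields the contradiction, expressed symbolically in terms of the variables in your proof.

0^{p(p+1)/2+k}

Toward a contradiction, assume L is regular with pumping length p.
Take w = 0^{p(p+1)/2} ∈ L with |w| = p(p+1)/2 ≥ p.
The pumping lemma gives a decomposition w = xyz where |xy| ≤ p and y is nonempty.
Then y = 0^k for some k with 1 ≤ k ≤ p.
Pump with i = 2: xy^2z = 0^{p(p+1)/2+k}. Since 1 ≤ k ≤ p, p(p+1)/2 < p(p+1)/2+k ≤ p(p+1)/2+p < (p+1)(p+2)/2, so p(p+1)/2+k is strictly between consecutive triangular numbers. So xy^2z ∉ L.
This contradicts the pumping lemma, so L is not regular.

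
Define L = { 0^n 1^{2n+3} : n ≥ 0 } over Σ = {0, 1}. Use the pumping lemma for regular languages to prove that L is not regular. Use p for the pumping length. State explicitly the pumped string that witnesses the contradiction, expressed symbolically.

Toward a contradiction, assume L is regular with pumping length p.
Take w = 0^p 1^{2p+3}. Then w ∈ L and |w| = 3p+3 ≥ p.
Write w = xyz as guaranteed by the lemma, with |xy| ≤ p and |y| ≥ 1.
Because |xy| ≤ p and w begins with p copies of 0, we have y = 0^k with 1 ≤ k ≤ p.
Pump with i = 2: xy^2z = 0^{p+k} 1^{2p+3}. For this to lie in L we would need 2p+3 = 2(p+k)+3, which forces k = 0. But k ≥ 1, so xy^2z ∉ L.
This is a contradiction; hence L is not regular.

0^{p+k} 1^{2p+3}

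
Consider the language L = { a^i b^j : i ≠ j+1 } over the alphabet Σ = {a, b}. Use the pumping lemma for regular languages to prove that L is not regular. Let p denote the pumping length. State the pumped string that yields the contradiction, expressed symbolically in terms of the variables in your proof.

Assume L is regular. Let p be the pumping length given by the pumping lemma.
Choose w = a^p b^{p+p!-1}. Since p ≠ (p+p!-1)+1 = p+p!, w ∈ L; and |w| ≥ p.
Write w = xyz as guaranteed by the lemma, with |xy| ≤ p and |y| > 0.
Because |xy| ≤ p and w begins with p copies of a, we have y = a^k with 1 ≤ k ≤ p.
Since 1 ≤ k ≤ p, k divides p!; set t = 1 + p!/k. Then xy^t z has p + (p!/k)·k = p + p! copies of a. Now the a-count is p+p! and (b-count)+1 = (p+p!-1)+1 = p+p!, so i ≠ j+1 fails. So xy^t z = a^{p+p!} b^{p+p!-1} ∉ L.
This contradicts the pumping lemma, so L is not regular.

a^{p+p!} b^{p+p!-1}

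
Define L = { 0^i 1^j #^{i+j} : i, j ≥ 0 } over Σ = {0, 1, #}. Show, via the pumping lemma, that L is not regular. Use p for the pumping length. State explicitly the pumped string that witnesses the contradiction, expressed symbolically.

Toward a contradiction, assume L is regular with pumping length p.
Take w = 0^p 1^p #^{2p} ∈ L (with i=j=p, i+j=2p), |w| = 4p ≥ p.
By the pumping lemma, w = xyz with |xy| ≤ p and |y| > 0.
Because |xy| ≤ p and w begins with p copies of 0, we have y = 0^k with 1 ≤ k ≤ p.
Consider xy^2z = 0^{p+k} 1^p #^{2p}. Now the 0- and 1-counts sum to 2p+k, but the #-count is 2p ≠ 2p+k. So xy^2z ∉ L.
This is a contradiction; hence L is not regular.

0^{p+k} 1^p #^{2p}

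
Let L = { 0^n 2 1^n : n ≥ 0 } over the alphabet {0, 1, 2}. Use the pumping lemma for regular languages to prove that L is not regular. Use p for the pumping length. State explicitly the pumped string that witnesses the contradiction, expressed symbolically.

Toward a contradiction, assume L is regular with pumping length p.
Take w = 0^p 2 1^p ∈ L with |w| = 2p+1 ≥ p.
The pumping lemma gives a decomposition w = xyz where |xy| ≤ p and y is nonempty.
Since the first p symbols of w are all 0's and |xy| ≤ p, y lies entirely in the leading 0-block: y = 0^k for some k with 1 ≤ k ≤ p.
Pump with i = 2: xy^2z = 0^{p+k} 2 1^p, which would require p+k = p. But k ≥ 1, so xy^2z ∉ L.
Contradiction. Therefore L is not regular.

0^{p+k} 2 1^p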